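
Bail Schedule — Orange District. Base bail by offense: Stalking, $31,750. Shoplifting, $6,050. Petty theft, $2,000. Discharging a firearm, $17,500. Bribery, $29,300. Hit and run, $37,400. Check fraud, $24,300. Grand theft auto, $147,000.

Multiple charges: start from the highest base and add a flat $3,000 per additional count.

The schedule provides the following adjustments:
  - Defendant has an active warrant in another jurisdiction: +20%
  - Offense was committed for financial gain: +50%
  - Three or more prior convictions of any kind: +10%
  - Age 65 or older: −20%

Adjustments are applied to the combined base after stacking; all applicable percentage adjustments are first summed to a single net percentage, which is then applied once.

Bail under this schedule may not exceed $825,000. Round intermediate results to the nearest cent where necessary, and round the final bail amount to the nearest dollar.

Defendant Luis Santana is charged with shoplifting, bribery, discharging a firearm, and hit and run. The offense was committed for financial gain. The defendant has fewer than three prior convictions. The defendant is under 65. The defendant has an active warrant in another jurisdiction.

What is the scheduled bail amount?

Base amounts from the schedule: shoplifting $6,050; bribery $29,300; discharging a firearm $17,500; hit and run $37,400.
Stacking rule: highest base plus $3,000 per additional charge. Highest is hit and run at $37,400; 3 additional charges → +$9,000. Combined base = $46,400.
Net percentage adjustment: +20% +50% = +70%. $46,400 × 1.7 = $78,880.
$78,880 is within the $825,000 maximum.

$78,880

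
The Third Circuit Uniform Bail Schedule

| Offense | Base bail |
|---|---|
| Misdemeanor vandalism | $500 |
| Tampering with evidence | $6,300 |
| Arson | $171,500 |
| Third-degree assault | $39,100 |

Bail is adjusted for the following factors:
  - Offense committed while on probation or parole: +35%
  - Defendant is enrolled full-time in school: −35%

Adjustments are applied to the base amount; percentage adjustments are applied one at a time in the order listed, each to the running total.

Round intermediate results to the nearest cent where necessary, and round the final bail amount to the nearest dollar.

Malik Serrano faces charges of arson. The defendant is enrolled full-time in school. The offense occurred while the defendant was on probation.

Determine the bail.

Base amounts from the schedule: arson $171,500.
Single charge. Combined base = $171,500.
Offense committed while on probation or parole (+35%): $171,500 × 1.35 = $231,525.
Defendant is enrolled full-time in school (−35%): $231,525 × 0.65 = $150,491.25.
Rounded to the nearest dollar: $150,491.

$150,491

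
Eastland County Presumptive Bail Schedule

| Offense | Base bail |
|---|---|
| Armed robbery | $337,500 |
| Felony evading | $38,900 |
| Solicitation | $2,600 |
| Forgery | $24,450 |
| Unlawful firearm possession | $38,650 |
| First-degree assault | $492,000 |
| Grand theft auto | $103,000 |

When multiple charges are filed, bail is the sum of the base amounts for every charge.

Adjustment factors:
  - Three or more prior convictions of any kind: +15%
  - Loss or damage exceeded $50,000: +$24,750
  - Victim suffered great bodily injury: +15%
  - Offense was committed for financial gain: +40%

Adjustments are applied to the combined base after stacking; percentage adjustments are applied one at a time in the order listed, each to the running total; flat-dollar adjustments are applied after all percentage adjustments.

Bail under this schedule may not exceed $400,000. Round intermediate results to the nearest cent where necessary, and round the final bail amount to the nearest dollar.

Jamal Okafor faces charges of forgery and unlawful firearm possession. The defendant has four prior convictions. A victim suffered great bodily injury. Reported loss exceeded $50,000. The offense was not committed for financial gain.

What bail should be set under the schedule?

Base amounts from the schedule: forgery $24,450; unlawful firearm possession $38,650.
Stacking rule: sum of all bases. $24,450 + $38,650 = $63,100.
Three or more prior convictions of any kind (+15%): $63,100 × 1.15 = $72,565.
Victim suffered great bodily injury (+15%): $72,565 × 1.15 = $83,449.75.
Loss or damage exceeded $50,000 (+$24,750 flat): $83,449.75 + $24,750 = $108,199.75.
$108,199.75 is within the $400,000 maximum.
Rounded to the nearest dollar: $108,200.

$108,200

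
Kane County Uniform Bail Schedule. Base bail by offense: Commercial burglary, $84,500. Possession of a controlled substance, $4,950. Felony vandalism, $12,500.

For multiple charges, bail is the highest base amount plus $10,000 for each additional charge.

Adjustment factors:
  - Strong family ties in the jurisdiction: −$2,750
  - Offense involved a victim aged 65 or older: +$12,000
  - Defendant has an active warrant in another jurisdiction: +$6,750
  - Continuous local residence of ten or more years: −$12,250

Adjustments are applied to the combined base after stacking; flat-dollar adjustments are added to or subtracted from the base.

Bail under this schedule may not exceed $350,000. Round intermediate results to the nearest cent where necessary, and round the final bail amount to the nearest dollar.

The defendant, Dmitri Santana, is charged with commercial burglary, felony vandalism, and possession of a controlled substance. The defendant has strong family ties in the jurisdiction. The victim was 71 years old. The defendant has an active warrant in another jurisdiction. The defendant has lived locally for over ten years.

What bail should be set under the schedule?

$108,250

Base amounts from the schedule: commercial burglary $84,500; felony vandalism $12,500; possession of a controlled substance $4,950.
Stacking rule: highest base plus $10,000 per additional charge. Highest is commercial burglary at $84,500; 2 additional charges → +$20,000. Combined base = $104,500.
Strong family ties in the jurisdiction (−$2,750 flat): $104,500 − $2,750 = $101,750.
Offense involved a victim aged 65 or older (+$12,000 flat): $101,750 + $12,000 = $113,750.
Defendant has an active warrant in another jurisdiction (+$6,750 flat): $113,750 + $6,750 = $120,500.
Continuous local residence of ten or more years (−$12,250 flat): $120,500 − $12,250 = $108,250.
$108,250 is within the $350,000 maximum.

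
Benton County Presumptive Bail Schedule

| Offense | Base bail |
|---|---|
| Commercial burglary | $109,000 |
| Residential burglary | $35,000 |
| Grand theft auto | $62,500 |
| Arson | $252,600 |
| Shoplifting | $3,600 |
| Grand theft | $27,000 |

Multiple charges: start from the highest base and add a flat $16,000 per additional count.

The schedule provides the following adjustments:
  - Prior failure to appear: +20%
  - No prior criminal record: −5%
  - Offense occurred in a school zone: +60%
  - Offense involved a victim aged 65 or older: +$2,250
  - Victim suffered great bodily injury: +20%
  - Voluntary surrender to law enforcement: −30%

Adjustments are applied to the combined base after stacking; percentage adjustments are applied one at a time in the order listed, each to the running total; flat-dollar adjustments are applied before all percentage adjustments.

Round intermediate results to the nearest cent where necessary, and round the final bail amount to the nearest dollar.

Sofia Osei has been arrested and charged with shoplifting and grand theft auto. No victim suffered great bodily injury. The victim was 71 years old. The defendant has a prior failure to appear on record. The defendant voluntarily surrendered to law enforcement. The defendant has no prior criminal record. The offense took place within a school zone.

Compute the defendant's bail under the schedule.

Base amounts from the schedule: shoplifting $3,600; grand theft auto $62,500.
Stacking rule: highest base plus $16,000 per additional charge. Highest is grand theft auto at $62,500; 1 additional charge → +$16,000. Combined base = $78,500.
Offense involved a victim aged 65 or older (+$2,250 flat): $78,500 + $2,250 = $80,750.
Prior failure to appear (+20%): $80,750 × 1.2 = $96,900.
No prior criminal record (−5%): $96,900 × 0.95 = $92,055.
Offense occurred in a school zone (+60%): $92,055 × 1.6 = $147,288.
Voluntary surrender to law enforcement (−30%): $147,288 × 0.7 = $103,101.60.
Rounded to the nearest dollar: $103,102.

$103,102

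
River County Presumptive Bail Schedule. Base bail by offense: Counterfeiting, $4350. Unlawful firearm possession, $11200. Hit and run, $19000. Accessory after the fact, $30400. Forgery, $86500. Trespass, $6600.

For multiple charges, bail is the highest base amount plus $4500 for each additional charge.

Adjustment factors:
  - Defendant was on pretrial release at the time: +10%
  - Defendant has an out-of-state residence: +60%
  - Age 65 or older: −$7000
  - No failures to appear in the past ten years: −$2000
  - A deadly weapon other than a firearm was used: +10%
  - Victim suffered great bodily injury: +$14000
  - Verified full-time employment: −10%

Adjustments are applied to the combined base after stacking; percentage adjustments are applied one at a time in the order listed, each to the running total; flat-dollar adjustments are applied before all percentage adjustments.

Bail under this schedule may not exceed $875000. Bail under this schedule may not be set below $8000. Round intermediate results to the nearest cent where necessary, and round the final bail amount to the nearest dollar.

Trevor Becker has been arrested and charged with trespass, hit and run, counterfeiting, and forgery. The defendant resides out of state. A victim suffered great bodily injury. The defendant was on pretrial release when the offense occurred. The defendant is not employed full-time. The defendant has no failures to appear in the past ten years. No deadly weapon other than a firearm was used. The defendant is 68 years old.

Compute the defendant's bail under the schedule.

Base amounts from the schedule: trespass $6600; hit and run $19000; counterfeiting $4350; forgery $86500.
Stacking rule: highest base plus $4500 per additional charge. Highest is forgery at $86500; 3 additional charges → +$13500. Combined base = $100000.
Age 65 or older (−$7000 flat): $100000 − $7000 = $93000.
No failures to appear in the past ten years (−$2000 flat): $93000 − $2000 = $91000.
Victim suffered great bodily injury (+$14000 flat): $91000 + $14000 = $105000.
Defendant was on pretrial release at the time (+10%): $105000 × 1.1 = $115500.
Defendant has an out-of-state residence (+60%): $115500 × 1.6 = $184800.
$184800 is within the $875000 maximum.
$184800 is at or above the $8000 minimum.

$184800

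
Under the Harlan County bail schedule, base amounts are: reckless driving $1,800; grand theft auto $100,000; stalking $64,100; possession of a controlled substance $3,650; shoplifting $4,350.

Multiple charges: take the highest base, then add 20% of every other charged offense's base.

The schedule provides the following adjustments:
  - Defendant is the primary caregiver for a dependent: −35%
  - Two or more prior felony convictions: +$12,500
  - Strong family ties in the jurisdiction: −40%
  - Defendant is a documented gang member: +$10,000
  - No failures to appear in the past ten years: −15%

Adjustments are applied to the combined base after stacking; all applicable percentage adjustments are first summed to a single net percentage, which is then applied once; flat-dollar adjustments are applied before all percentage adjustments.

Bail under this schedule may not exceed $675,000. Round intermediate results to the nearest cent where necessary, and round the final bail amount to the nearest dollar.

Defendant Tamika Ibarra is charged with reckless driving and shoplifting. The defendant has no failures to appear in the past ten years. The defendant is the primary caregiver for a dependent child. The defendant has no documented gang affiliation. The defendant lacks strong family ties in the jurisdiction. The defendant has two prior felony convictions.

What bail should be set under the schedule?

$8,605

Base amounts from the schedule: reckless driving $1,800; shoplifting $4,350.
Stacking rule: highest base plus 20% of each additional charge. Highest is shoplifting at $4,350. Additional: $1,800 × 20% = $360. Combined base = $4,350 + $360 = $4,710.
Two or more prior felony convictions (+$12,500 flat): $4,710 + $12,500 = $17,210.
Net percentage adjustment: −35% −15% = −50%. $17,210 × 0.5 = $8,605.
$8,605 is within the $675,000 maximum.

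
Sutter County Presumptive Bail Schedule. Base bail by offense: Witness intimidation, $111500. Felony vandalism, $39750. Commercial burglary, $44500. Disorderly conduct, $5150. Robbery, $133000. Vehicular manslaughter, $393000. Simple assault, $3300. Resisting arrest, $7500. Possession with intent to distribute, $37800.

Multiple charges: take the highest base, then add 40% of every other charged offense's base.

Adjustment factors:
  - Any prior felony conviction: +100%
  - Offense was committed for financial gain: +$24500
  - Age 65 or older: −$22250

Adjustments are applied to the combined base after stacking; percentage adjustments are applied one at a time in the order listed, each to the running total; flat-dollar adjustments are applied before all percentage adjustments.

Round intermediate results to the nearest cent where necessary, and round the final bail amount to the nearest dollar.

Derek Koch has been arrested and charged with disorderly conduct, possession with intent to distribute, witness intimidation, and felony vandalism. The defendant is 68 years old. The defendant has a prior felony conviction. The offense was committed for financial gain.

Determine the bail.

Base amounts from the schedule: disorderly conduct $5150; possession with intent to distribute $37800; witness intimidation $111500; felony vandalism $39750.
Stacking rule: highest base plus 40% of each additional charge. Highest is witness intimidation at $111500. Additional: $5150 × 40% = $2060; $37800 × 40% = $15120; $39750 × 40% = $15900. Combined base = $111500 + $33080 = $144580.
Offense was committed for financial gain (+$24500 flat): $144580 + $24500 = $169080.
Age 65 or older (−$22250 flat): $169080 − $22250 = $146830.
Any prior felony conviction (+100%): $146830 × 2 = $293660.

$293660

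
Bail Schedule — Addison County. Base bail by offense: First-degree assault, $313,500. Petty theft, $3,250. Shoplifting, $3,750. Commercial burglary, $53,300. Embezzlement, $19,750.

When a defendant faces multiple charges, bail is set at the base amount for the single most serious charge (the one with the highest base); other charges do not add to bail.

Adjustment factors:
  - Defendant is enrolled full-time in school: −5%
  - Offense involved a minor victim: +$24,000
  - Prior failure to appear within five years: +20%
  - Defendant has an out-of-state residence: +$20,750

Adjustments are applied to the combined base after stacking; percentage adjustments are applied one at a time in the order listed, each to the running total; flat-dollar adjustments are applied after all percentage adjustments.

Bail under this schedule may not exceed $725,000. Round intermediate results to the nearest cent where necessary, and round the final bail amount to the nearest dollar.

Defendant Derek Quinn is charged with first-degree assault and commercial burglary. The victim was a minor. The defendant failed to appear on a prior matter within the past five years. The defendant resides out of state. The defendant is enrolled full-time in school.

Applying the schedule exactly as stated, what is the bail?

Base amounts from the schedule: first-degree assault $313,500; commercial burglary $53,300.
Stacking rule: use the highest base only. Highest is first-degree assault at $313,500. Combined base = $313,500.
Defendant is enrolled full-time in school (−5%): $313,500 × 0.95 = $297,825.
Prior failure to appear within five years (+20%): $297,825 × 1.2 = $357,390.
Offense involved a minor victim (+$24,000 flat): $357,390 + $24,000 = $381,390.
Defendant has an out-of-state residence (+$20,750 flat): $381,390 + $20,750 = $402,140.
$402,140 is within the $725,000 maximum.

$402,140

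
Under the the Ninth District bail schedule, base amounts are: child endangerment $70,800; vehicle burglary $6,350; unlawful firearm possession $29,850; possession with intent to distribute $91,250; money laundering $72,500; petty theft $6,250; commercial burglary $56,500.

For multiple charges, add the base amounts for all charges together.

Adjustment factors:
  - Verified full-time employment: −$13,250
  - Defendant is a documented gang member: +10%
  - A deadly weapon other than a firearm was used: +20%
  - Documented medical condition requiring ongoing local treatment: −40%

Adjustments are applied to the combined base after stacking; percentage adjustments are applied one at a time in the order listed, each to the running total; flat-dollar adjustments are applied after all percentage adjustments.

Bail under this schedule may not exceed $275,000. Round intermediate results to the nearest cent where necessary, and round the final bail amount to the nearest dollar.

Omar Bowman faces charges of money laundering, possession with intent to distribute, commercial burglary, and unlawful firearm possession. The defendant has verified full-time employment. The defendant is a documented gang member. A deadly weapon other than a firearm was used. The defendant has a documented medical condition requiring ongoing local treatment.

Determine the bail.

$184,829

Base amounts from the schedule: money laundering $72,500; possession with intent to distribute $91,250; commercial burglary $56,500; unlawful firearm possession $29,850.
Stacking rule: sum of all bases. $72,500 + $91,250 + $56,500 + $29,850 = $250,100.
Defendant is a documented gang member (+10%): $250,100 × 1.1 = $275,110.
A deadly weapon other than a firearm was used (+20%): $275,110 × 1.2 = $330,132.
Documented medical condition requiring ongoing local treatment (−40%): $330,132 × 0.6 = $198,079.20.
Verified full-time employment (−$13,250 flat): $198,079.20 − $13,250 = $184,829.20.
$184,829.20 is within the $275,000 maximum.
Rounded to the nearest dollar: $184,829.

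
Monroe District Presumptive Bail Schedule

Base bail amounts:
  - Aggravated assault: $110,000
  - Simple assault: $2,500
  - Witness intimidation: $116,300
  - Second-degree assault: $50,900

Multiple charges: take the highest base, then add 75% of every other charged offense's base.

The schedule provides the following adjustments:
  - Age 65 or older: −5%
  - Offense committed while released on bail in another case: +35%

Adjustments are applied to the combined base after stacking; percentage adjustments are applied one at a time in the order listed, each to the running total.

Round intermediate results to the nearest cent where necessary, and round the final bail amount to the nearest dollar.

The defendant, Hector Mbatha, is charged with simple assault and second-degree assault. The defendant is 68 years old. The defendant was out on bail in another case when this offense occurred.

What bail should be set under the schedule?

$67,684

Base amounts from the schedule: simple assault $2,500; second-degree assault $50,900.
Stacking rule: highest base plus 75% of each additional charge. Highest is second-degree assault at $50,900. Additional: $2,500 × 75% = $1,875. Combined base = $50,900 + $1,875 = $52,775.
Age 65 or older (−5%): $52,775 × 0.95 = $50,136.25.
Offense committed while released on bail in another case (+35%): $50,136.25 × 1.35 = $67,683.94.
Rounded to the nearest dollar: $67,684.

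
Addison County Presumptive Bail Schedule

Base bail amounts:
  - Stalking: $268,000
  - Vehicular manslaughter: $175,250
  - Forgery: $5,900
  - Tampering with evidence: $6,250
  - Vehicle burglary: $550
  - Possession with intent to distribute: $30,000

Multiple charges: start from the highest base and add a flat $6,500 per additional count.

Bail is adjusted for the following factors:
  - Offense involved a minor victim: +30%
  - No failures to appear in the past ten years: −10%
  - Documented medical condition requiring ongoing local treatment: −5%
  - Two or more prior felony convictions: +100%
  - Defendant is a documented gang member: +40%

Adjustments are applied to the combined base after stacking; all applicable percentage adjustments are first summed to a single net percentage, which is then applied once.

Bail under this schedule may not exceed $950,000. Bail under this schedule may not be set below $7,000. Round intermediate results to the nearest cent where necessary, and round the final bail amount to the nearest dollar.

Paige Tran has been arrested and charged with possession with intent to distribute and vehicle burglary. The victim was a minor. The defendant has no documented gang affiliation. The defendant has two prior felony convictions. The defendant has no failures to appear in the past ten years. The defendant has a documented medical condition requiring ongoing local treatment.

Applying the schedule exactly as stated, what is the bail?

$78,475

Base amounts from the schedule: possession with intent to distribute $30,000; vehicle burglary $550.
Stacking rule: highest base plus $6,500 per additional charge. Highest is possession with intent to distribute at $30,000; 1 additional charge → +$6,500. Combined base = $36,500.
Net percentage adjustment: +30% −10% −5% +100% = +115%. $36,500 × 2.15 = $78,475.
$78,475 is within the $950,000 maximum.
$78,475 is at or above the $7,000 minimum.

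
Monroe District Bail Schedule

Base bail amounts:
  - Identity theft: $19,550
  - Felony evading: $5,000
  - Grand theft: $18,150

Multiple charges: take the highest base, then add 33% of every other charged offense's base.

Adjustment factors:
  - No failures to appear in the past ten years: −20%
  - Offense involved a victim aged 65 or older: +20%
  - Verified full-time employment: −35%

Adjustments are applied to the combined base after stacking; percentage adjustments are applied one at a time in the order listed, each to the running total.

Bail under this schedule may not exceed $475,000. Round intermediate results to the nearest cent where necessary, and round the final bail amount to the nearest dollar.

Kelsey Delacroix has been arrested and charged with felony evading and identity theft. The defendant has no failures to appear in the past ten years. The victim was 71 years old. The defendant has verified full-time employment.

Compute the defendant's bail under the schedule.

$13,229

Base amounts from the schedule: felony evading $5,000; identity theft $19,550.
Stacking rule: highest base plus 33% of each additional charge. Highest is identity theft at $19,550. Additional: $5,000 × 33% = $1,650. Combined base = $19,550 + $1,650 = $21,200.
No failures to appear in the past ten years (−20%): $21,200 × 0.8 = $16,960.
Offense involved a victim aged 65 or older (+20%): $16,960 × 1.2 = $20,352.
Verified full-time employment (−35%): $20,352 × 0.65 = $13,228.80.
$13,228.80 is within the $475,000 maximum.
Rounded to the nearest dollar: $13,229.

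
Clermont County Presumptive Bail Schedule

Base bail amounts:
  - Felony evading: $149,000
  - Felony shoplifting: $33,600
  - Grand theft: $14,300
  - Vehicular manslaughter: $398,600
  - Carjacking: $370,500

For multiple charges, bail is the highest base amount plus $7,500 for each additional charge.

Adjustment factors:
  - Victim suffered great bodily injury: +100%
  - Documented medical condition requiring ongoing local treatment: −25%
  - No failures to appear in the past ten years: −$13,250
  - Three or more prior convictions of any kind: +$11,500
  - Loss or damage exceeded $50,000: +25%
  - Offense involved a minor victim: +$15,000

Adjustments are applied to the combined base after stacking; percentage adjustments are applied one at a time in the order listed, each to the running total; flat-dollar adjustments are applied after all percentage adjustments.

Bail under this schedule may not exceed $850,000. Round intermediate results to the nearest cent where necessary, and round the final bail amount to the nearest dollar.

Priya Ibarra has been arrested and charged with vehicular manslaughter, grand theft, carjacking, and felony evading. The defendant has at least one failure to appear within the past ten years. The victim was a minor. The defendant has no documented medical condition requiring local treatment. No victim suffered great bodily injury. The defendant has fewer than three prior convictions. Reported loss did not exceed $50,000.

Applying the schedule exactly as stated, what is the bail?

$436,100

Base amounts from the schedule: vehicular manslaughter $398,600; grand theft $14,300; carjacking $370,500; felony evading $149,000.
Stacking rule: highest base plus $7,500 per additional charge. Highest is vehicular manslaughter at $398,600; 3 additional charges → +$22,500. Combined base = $421,100.
Offense involved a minor victim (+$15,000 flat): $421,100 + $15,000 = $436,100.
$436,100 is within the $850,000 maximum.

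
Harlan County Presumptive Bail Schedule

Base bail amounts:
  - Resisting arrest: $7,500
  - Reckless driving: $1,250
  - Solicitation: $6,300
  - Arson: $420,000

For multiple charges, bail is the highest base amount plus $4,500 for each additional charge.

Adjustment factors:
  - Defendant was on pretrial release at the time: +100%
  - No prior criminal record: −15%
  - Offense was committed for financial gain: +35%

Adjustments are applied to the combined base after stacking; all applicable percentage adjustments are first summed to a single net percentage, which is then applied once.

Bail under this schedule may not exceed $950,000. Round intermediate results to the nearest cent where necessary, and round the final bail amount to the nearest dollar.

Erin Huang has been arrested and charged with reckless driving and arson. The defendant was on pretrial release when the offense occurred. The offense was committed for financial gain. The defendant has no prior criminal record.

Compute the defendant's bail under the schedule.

Base amounts from the schedule: reckless driving $1,250; arson $420,000.
Stacking rule: highest base plus $4,500 per additional charge. Highest is arson at $420,000; 1 additional charge → +$4,500. Combined base = $424,500.
Net percentage adjustment: +100% −15% +35% = +120%. $424,500 × 2.2 = $933,900.
$933,900 is within the $950,000 maximum.

$933,900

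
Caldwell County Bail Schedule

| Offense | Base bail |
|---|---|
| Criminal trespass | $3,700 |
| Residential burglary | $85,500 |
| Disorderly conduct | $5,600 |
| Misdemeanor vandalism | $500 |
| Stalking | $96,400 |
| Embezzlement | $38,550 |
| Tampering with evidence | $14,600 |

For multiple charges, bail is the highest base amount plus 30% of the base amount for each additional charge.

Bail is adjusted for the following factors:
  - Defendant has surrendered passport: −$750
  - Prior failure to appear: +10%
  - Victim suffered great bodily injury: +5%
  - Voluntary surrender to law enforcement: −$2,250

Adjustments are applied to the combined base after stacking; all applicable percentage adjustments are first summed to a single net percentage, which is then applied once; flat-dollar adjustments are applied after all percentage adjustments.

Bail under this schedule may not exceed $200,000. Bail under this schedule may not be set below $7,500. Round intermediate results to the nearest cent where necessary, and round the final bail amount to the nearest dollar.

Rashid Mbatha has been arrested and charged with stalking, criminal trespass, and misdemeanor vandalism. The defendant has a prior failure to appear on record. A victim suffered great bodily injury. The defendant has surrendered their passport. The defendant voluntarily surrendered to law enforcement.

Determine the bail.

Base amounts from the schedule: stalking $96,400; criminal trespass $3,700; misdemeanor vandalism $500.
Stacking rule: highest base plus 30% of each additional charge. Highest is stalking at $96,400. Additional: $3,700 × 30% = $1,110; $500 × 30% = $150. Combined base = $96,400 + $1,260 = $97,660.
Net percentage adjustment: +10% +5% = +15%. $97,660 × 1.15 = $112,309.
Defendant has surrendered passport (−$750 flat): $112,309 − $750 = $111,559.
Voluntary surrender to law enforcement (−$2,250 flat): $111,559 − $2,250 = $109,309.
$109,309 is within the $200,000 maximum.
$109,309 is at or above the $7,500 minimum.

$109,309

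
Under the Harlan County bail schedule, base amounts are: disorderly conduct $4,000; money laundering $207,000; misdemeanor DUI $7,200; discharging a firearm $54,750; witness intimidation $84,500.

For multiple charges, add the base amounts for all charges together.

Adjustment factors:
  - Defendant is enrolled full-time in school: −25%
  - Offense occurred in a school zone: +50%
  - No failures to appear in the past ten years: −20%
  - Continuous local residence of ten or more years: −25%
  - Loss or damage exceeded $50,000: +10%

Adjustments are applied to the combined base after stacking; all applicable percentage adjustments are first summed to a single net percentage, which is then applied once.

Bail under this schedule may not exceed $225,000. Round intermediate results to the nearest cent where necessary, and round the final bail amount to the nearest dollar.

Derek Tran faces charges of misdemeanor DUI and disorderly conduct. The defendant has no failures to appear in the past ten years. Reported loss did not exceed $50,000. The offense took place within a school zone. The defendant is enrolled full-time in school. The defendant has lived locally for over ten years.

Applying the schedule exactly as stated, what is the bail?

$8,960

Base amounts from the schedule: misdemeanor DUI $7,200; disorderly conduct $4,000.
Stacking rule: sum of all bases. $7,200 + $4,000 = $11,200.
Net percentage adjustment: −25% +50% −20% −25% = −20%. $11,200 × 0.8 = $8,960.
$8,960 is within the $225,000 maximum.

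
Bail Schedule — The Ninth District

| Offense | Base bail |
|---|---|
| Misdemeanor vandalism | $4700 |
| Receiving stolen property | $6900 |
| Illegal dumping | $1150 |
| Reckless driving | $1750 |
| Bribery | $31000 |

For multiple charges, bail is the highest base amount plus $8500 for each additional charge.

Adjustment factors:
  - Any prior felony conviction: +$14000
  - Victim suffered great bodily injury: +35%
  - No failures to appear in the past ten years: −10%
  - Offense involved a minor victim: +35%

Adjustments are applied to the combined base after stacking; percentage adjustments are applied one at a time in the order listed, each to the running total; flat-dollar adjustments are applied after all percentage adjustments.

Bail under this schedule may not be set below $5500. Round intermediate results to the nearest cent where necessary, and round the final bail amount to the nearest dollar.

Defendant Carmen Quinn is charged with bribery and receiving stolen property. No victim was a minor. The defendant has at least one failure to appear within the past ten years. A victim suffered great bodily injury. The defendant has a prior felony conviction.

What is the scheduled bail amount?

Base amounts from the schedule: bribery $31000; receiving stolen property $6900.
Stacking rule: highest base plus $8500 per additional charge. Highest is bribery at $31000; 1 additional charge → +$8500. Combined base = $39500.
Victim suffered great bodily injury (+35%): $39500 × 1.35 = $53325.
Any prior felony conviction (+$14000 flat): $53325 + $14000 = $67325.
$67325 is at or above the $5500 minimum.

$67325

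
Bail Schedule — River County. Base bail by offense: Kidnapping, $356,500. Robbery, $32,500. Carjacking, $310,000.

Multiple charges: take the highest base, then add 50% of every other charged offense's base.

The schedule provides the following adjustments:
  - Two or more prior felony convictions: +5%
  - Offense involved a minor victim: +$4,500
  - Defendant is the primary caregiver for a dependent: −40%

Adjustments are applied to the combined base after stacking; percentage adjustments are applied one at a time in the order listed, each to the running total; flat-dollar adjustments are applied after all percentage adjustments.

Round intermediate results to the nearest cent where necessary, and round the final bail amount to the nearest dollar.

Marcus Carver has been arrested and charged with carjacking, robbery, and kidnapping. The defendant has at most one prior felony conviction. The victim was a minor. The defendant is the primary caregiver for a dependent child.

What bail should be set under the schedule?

$321,150

Base amounts from the schedule: carjacking $310,000; robbery $32,500; kidnapping $356,500.
Stacking rule: highest base plus 50% of each additional charge. Highest is kidnapping at $356,500. Additional: $310,000 × 50% = $155,000; $32,500 × 50% = $16,250. Combined base = $356,500 + $171,250 = $527,750.
Defendant is the primary caregiver for a dependent (−40%): $527,750 × 0.6 = $316,650.
Offense involved a minor victim (+$4,500 flat): $316,650 + $4,500 = $321,150.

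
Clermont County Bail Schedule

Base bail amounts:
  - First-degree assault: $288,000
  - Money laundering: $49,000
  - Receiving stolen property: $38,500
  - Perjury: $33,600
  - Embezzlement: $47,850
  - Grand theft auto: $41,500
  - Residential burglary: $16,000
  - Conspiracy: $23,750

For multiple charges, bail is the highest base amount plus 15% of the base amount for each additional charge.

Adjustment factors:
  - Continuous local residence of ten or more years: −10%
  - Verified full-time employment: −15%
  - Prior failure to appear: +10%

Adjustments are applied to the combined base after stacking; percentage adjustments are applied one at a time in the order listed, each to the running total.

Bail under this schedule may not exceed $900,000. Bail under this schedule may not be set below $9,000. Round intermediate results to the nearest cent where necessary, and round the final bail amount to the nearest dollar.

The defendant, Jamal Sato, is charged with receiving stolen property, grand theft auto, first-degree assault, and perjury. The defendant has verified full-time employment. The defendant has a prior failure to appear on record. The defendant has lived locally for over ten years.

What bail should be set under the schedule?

$256,691

Base amounts from the schedule: receiving stolen property $38,500; grand theft auto $41,500; first-degree assault $288,000; perjury $33,600.
Stacking rule: highest base plus 15% of each additional charge. Highest is first-degree assault at $288,000. Additional: $38,500 × 15% = $5,775; $41,500 × 15% = $6,225; $33,600 × 15% = $5,040. Combined base = $288,000 + $17,040 = $305,040.
Continuous local residence of ten or more years (−10%): $305,040 × 0.9 = $274,536.
Verified full-time employment (−15%): $274,536 × 0.85 = $233,355.60.
Prior failure to appear (+10%): $233,355.60 × 1.1 = $256,691.16.
$256,691.16 is within the $900,000 maximum.
$256,691.16 is at or above the $9,000 minimum.
Rounded to the nearest dollar: $256,691.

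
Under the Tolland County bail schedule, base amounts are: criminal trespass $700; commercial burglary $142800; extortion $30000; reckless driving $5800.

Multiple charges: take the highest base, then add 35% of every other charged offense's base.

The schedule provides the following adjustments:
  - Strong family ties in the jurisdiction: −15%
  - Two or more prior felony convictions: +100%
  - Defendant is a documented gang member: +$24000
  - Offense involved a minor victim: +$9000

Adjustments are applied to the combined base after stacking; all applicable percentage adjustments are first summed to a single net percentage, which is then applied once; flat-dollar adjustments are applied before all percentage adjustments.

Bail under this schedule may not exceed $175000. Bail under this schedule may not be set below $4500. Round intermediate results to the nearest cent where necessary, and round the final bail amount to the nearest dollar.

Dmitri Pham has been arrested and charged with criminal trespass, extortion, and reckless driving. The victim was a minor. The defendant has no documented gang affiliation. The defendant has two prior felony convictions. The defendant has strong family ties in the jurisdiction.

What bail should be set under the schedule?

Base amounts from the schedule: criminal trespass $700; extortion $30000; reckless driving $5800.
Stacking rule: highest base plus 35% of each additional charge. Highest is extortion at $30000. Additional: $700 × 35% = $245; $5800 × 35% = $2030. Combined base = $30000 + $2275 = $32275.
Offense involved a minor victim (+$9000 flat): $32275 + $9000 = $41275.
Net percentage adjustment: −15% +100% = +85%. $41275 × 1.85 = $76358.75.
$76358.75 is within the $175000 maximum.
$76358.75 is at or above the $4500 minimum.
Rounded to the nearest dollar: $76359.

$76359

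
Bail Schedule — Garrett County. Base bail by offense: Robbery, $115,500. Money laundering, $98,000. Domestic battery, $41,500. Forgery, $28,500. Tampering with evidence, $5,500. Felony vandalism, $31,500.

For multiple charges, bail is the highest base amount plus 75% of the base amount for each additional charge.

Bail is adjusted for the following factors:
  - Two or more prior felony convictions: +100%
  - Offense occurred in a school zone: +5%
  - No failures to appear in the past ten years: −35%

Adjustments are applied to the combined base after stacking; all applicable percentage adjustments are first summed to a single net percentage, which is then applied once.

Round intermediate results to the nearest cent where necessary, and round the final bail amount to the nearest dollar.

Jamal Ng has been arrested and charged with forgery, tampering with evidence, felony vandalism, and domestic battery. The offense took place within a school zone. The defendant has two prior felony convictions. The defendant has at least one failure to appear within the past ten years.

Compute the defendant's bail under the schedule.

Base amounts from the schedule: forgery $28,500; tampering with evidence $5,500; felony vandalism $31,500; domestic battery $41,500.
Stacking rule: highest base plus 75% of each additional charge. Highest is domestic battery at $41,500. Additional: $28,500 × 75% = $21,375; $5,500 × 75% = $4,125; $31,500 × 75% = $23,625. Combined base = $41,500 + $49,125 = $90,625.
Net percentage adjustment: +100% +5% = +105%. $90,625 × 2.05 = $185,781.25.
Rounded to the nearest dollar: $185,781.

$185,781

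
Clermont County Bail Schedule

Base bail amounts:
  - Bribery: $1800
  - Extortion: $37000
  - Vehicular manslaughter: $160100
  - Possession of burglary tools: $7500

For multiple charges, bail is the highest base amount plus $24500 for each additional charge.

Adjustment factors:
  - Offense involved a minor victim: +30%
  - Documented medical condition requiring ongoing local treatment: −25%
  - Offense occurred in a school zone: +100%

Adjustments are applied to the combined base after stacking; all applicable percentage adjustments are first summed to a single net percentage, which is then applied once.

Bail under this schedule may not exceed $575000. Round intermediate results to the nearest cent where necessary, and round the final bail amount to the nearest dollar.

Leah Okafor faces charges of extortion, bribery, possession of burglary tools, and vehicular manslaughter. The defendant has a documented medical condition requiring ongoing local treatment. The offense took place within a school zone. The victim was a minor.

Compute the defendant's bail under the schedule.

Base amounts from the schedule: extortion $37000; bribery $1800; possession of burglary tools $7500; vehicular manslaughter $160100.
Stacking rule: highest base plus $24500 per additional charge. Highest is vehicular manslaughter at $160100; 3 additional charges → +$73500. Combined base = $233600.
Net percentage adjustment: +30% −25% +100% = +105%. $233600 × 2.05 = $478880.
$478880 is within the $575000 maximum.

$478880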